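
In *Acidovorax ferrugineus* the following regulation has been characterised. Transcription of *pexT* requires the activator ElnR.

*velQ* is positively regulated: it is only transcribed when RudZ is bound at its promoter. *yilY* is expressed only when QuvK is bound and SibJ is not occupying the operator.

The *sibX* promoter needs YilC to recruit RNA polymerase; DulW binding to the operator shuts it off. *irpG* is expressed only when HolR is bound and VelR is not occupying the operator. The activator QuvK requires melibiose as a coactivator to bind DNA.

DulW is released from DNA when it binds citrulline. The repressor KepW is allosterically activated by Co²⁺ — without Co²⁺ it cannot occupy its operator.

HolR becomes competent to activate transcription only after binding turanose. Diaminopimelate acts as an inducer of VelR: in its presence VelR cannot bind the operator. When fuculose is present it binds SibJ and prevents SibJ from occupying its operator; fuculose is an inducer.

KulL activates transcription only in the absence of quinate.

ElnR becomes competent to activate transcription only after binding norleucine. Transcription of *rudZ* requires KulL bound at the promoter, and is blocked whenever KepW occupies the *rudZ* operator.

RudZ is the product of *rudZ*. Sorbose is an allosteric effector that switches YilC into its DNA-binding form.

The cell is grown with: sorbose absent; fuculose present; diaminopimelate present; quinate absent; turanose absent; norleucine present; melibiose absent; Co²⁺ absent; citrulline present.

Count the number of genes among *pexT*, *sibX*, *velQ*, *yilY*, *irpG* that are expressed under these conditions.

2

Norleucine is present, so ElnR is active.
No repressor is bound and ElnR is active, so *pexT* is transcribed.
→ *pexT* is ON.
Citrulline is present, so DulW is inactive.
Sorbose is absent, so YilC is inactive.
Required activator YilC is absent, so *sibX* is not transcribed.
→ *sibX* is OFF.
Quinate is absent, so KulL is active.
Co²⁺ is absent, so KepW is inactive.
No repressor is bound and KulL is active, so *rudZ* is transcribed.
So RudZ is produced and active.
No repressor is bound and RudZ is active, so *velQ* is transcribed.
→ *velQ* is ON.
Fuculose is present, so SibJ is inactive.
Melibiose is absent, so QuvK is inactive.
Required activator QuvK is absent, so *yilY* is not transcribed.
→ *yilY* is OFF.
Diaminopimelate is present, so VelR is inactive.
Turanose is absent, so HolR is inactive.
Required activator HolR is absent, so *irpG* is not transcribed.
→ *irpG* is OFF.
2 of the 5 genes are transcribed.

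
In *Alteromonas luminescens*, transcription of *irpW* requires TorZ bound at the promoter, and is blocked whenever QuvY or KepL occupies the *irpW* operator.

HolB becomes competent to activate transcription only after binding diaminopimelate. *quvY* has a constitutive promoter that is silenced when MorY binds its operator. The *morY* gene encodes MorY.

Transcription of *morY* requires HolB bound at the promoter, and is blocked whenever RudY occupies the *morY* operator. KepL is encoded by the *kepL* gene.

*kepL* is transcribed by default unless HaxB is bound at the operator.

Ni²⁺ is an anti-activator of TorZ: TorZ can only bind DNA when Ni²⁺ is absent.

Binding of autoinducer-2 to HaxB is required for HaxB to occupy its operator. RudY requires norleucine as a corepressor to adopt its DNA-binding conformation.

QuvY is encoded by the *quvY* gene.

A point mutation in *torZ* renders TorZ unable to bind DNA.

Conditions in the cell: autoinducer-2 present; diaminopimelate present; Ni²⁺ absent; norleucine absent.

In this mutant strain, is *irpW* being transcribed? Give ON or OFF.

OFF

Diaminopimelate is present, so HolB is active.
Norleucine is absent, so RudY is inactive.
No repressor is bound and HolB is active, so *morY* is transcribed.
So MorY is produced and active.
With repressor MorY bound, *quvY* is not transcribed.
So QuvY is not produced.
TorZ is non-functional in this strain, so it has no effect.
Autoinducer-2 is present, so HaxB is active.
With repressor HaxB bound, *kepL* is not transcribed.
So KepL is not produced.
Required activator TorZ is absent, so *irpW* is not transcribed.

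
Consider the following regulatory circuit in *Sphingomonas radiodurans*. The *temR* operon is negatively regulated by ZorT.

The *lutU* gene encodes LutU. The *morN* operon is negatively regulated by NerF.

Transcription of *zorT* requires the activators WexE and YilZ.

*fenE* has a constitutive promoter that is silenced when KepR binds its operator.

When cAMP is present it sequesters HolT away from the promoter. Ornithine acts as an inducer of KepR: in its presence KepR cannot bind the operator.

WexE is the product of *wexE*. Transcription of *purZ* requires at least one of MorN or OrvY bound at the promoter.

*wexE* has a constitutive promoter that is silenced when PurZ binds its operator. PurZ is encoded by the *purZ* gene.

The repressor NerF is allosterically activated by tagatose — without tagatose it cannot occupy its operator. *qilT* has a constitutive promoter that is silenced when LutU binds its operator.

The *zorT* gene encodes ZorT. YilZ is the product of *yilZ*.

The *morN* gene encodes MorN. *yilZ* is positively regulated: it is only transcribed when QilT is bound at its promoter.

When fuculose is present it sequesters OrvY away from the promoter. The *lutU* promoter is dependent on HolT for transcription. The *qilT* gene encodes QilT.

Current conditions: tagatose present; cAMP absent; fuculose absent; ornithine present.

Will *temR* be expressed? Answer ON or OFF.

Tagatose is present, so NerF is active.
With repressor NerF bound, *morN* is not transcribed.
So MorN is not produced.
Fuculose is absent, so OrvY is active.
Activator OrvY is present, so *purZ* is transcribed.
So PurZ is produced and active.
With repressor PurZ bound, *wexE* is not transcribed.
So WexE is not produced.
cAMP is absent, so HolT is active.
No repressor is bound and HolT is active, so *lutU* is transcribed.
So LutU is produced and active.
With repressor LutU bound, *qilT* is not transcribed.
So QilT is not produced.
Required activator QilT is absent, so *yilZ* is not transcribed.
So YilZ is not produced.
Required activator WexE is absent, so *zorT* is not transcribed.
So ZorT is not produced.
With no repressor bound, *temR* is transcribed.

ON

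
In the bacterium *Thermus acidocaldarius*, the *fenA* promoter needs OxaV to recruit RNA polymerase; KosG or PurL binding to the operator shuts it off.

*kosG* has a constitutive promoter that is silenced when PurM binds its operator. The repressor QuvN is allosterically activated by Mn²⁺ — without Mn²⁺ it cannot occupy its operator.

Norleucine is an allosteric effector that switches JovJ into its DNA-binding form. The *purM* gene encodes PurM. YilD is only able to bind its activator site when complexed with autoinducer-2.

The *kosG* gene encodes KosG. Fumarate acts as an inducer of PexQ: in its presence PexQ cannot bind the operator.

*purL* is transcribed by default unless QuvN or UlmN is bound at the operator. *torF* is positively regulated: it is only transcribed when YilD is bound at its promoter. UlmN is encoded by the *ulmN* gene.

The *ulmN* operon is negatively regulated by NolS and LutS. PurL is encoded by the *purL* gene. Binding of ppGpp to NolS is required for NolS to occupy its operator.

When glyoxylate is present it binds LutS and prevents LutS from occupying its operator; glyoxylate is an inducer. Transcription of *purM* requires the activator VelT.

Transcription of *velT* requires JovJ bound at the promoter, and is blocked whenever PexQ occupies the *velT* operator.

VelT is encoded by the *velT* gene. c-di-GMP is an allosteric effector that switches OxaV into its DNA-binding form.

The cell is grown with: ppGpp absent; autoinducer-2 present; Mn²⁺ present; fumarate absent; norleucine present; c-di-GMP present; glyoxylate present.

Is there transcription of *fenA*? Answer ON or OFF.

OFF

c-di-GMP is present, so OxaV is active.
Norleucine is present, so JovJ is active.
Fumarate is absent, so PexQ is active.
With repressor PexQ bound, *velT* is not transcribed.
So VelT is not produced.
Required activator VelT is absent, so *purM* is not transcribed.
So PurM is not produced.
With no repressor bound, *kosG* is transcribed.
So KosG is produced and active.
Mn²⁺ is present, so QuvN is active.
ppGpp is absent, so NolS is inactive.
Glyoxylate is present, so LutS is inactive.
With no repressor bound, *ulmN* is transcribed.
So UlmN is produced and active.
With repressor QuvN bound, *purL* is not transcribed.
So PurL is not produced.
With repressor KosG bound, *fenA* is not transcribed.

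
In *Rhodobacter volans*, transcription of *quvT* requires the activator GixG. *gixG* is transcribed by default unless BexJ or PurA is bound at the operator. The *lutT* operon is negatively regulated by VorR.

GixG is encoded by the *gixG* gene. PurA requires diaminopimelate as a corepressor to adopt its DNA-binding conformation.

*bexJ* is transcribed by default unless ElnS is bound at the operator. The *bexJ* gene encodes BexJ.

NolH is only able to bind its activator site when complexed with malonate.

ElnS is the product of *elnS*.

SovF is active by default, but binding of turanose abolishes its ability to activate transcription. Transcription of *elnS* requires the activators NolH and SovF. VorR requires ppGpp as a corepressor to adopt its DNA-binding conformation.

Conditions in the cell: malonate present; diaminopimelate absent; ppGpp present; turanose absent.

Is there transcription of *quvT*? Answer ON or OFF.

ON

Malonate is present, so NolH is active.
Turanose is absent, so SovF is active.
No repressor is bound and NolH and SovF are active, so *elnS* is transcribed.
So ElnS is produced and active.
With repressor ElnS bound, *bexJ* is not transcribed.
So BexJ is not produced.
Diaminopimelate is absent, so PurA is inactive.
With no repressor bound, *gixG* is transcribed.
So GixG is produced and active.
No repressor is bound and GixG is active, so *quvT* is transcribed.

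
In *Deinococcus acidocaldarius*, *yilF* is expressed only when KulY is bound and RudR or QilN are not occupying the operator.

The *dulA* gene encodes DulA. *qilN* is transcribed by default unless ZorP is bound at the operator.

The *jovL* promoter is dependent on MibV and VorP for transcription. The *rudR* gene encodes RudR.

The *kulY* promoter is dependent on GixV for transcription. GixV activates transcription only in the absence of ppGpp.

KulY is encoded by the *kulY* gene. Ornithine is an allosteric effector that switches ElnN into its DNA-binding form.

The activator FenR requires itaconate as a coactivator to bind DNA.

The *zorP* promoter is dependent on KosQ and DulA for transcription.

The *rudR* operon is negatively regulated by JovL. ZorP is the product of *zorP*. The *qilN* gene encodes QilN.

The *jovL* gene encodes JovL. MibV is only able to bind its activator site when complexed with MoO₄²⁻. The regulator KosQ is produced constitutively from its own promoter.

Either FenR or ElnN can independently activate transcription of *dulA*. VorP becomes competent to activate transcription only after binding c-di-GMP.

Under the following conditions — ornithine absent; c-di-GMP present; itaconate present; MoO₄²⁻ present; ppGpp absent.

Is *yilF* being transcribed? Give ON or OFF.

ppGpp is absent, so GixV is active.
No repressor is bound and GixV is active, so *kulY* is transcribed.
So KulY is produced and active.
MoO₄²⁻ is present, so MibV is active.
c-di-GMP is present, so VorP is active.
No repressor is bound and MibV and VorP are active, so *jovL* is transcribed.
So JovL is produced and active.
With repressor JovL bound, *rudR* is not transcribed.
So RudR is not produced.
KosQ is produced constitutively and is active.
Itaconate is present, so FenR is active.
Ornithine is absent, so ElnN is inactive.
Activator FenR is present, so *dulA* is transcribed.
So DulA is produced and active.
No repressor is bound and KosQ and DulA are active, so *zorP* is transcribed.
So ZorP is produced and active.
With repressor ZorP bound, *qilN* is not transcribed.
So QilN is not produced.
No repressor is bound and KulY is active, so *yilF* is transcribed.

ON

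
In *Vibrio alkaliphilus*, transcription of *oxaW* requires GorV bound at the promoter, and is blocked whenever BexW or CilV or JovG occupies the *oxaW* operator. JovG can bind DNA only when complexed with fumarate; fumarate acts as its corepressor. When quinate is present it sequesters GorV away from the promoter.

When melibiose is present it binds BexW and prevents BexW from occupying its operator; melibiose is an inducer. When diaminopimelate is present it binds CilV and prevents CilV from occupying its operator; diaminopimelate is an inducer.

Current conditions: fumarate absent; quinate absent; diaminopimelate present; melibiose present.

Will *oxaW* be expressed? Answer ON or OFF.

Melibiose is present, so BexW is inactive.
Quinate is absent, so GorV is active.
Diaminopimelate is present, so CilV is inactive.
Fumarate is absent, so JovG is inactive.
No repressor is bound and GorV is active, so *oxaW* is transcribed.

ON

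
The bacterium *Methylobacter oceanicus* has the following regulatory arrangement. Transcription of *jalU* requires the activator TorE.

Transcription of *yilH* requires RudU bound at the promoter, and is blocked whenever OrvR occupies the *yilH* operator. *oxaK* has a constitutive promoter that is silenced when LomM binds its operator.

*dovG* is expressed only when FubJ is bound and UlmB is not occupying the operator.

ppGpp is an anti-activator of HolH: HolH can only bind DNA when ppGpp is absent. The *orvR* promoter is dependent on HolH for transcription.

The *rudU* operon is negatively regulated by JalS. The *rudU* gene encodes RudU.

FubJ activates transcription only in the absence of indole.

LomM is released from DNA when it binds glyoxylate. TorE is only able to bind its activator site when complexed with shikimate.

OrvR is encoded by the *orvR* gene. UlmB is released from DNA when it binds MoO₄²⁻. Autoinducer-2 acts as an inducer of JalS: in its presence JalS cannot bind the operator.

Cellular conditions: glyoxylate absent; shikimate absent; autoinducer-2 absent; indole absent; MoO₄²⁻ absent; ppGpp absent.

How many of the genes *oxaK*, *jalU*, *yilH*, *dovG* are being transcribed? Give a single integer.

0

Glyoxylate is absent, so LomM is active.
With repressor LomM bound, *oxaK* is not transcribed.
→ *oxaK* is OFF.
Shikimate is absent, so TorE is inactive.
Required activator TorE is absent, so *jalU* is not transcribed.
→ *jalU* is OFF.
Autoinducer-2 is absent, so JalS is active.
With repressor JalS bound, *rudU* is not transcribed.
So RudU is not produced.
ppGpp is absent, so HolH is active.
No repressor is bound and HolH is active, so *orvR* is transcribed.
So OrvR is produced and active.
With repressor OrvR bound, *yilH* is not transcribed.
→ *yilH* is OFF.
Indole is absent, so FubJ is active.
MoO₄²⁻ is absent, so UlmB is active.
With repressor UlmB bound, *dovG* is not transcribed.
→ *dovG* is OFF.
0 of the 4 genes are transcribed.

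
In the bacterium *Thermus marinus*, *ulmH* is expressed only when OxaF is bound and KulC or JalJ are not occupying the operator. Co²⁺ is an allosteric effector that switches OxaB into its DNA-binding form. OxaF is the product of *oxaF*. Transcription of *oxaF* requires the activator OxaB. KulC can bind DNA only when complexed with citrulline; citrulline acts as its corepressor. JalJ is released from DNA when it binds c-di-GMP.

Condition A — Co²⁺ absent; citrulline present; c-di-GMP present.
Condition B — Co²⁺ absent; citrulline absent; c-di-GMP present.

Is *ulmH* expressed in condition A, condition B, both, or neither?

neither

Condition A:
Co²⁺ is absent, so OxaB is inactive.
Required activator OxaB is absent, so *oxaF* is not transcribed.
So OxaF is not produced.
Citrulline is present, so KulC is active.
c-di-GMP is present, so JalJ is inactive.
With repressor KulC bound, *ulmH* is not transcribed.
→ *ulmH* is OFF in A.
Condition B:
Co²⁺ is absent, so OxaB is inactive.
Required activator OxaB is absent, so *oxaF* is not transcribed.
So OxaF is not produced.
Citrulline is absent, so KulC is inactive.
c-di-GMP is present, so JalJ is inactive.
Required activator OxaF is absent, so *ulmH* is not transcribed.
→ *ulmH* is OFF in B.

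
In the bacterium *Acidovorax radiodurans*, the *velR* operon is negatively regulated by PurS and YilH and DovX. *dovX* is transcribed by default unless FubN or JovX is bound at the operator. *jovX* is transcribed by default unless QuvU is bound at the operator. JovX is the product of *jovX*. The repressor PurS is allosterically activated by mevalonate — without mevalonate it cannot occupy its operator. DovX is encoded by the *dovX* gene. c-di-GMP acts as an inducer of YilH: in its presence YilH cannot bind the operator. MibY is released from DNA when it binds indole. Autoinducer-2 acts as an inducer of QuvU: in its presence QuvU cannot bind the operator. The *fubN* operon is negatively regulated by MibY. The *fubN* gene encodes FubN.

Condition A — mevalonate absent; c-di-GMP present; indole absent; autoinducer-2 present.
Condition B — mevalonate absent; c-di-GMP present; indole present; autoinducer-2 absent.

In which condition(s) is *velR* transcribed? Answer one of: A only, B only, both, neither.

Condition A:
Mevalonate is absent, so PurS is inactive.
c-di-GMP is present, so YilH is inactive.
Indole is absent, so MibY is active.
With repressor MibY bound, *fubN* is not transcribed.
So FubN is not produced.
Autoinducer-2 is present, so QuvU is inactive.
With no repressor bound, *jovX* is transcribed.
So JovX is produced and active.
With repressor JovX bound, *dovX* is not transcribed.
So DovX is not produced.
With no repressor bound, *velR* is transcribed.
→ *velR* is ON in A.
Condition B:
Mevalonate is absent, so PurS is inactive.
c-di-GMP is present, so YilH is inactive.
Indole is present, so MibY is inactive.
With no repressor bound, *fubN* is transcribed.
So FubN is produced and active.
Autoinducer-2 is absent, so QuvU is active.
With repressor QuvU bound, *jovX* is not transcribed.
So JovX is not produced.
With repressor FubN bound, *dovX* is not transcribed.
So DovX is not produced.
With no repressor bound, *velR* is transcribed.
→ *velR* is ON in B.

both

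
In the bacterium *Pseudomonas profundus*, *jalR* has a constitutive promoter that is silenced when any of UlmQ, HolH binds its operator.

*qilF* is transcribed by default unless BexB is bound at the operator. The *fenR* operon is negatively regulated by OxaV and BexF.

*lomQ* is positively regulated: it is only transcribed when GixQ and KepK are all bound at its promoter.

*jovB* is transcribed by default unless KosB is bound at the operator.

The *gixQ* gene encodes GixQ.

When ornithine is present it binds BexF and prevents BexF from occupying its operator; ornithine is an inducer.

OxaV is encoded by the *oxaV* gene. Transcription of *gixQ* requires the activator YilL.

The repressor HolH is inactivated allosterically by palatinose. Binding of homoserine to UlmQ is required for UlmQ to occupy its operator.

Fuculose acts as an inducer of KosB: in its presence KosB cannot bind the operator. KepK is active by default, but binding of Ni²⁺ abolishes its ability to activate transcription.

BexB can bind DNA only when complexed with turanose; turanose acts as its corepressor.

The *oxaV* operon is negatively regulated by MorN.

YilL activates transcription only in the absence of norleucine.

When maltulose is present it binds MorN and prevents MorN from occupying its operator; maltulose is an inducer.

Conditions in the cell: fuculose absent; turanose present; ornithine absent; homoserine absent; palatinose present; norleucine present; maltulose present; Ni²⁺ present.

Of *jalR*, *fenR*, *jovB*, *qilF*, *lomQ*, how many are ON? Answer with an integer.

Homoserine is absent, so UlmQ is inactive.
Palatinose is present, so HolH is inactive.
With no repressor bound, *jalR* is transcribed.
→ *jalR* is ON.
Maltulose is present, so MorN is inactive.
With no repressor bound, *oxaV* is transcribed.
So OxaV is produced and active.
Ornithine is absent, so BexF is active.
With repressor OxaV bound, *fenR* is not transcribed.
→ *fenR* is OFF.
Fuculose is absent, so KosB is active.
With repressor KosB bound, *jovB* is not transcribed.
→ *jovB* is OFF.
Turanose is present, so BexB is active.
With repressor BexB bound, *qilF* is not transcribed.
→ *qilF* is OFF.
Norleucine is present, so YilL is inactive.
Required activator YilL is absent, so *gixQ* is not transcribed.
So GixQ is not produced.
Ni²⁺ is present, so KepK is inactive.
Required activator GixQ is absent, so *lomQ* is not transcribed.
→ *lomQ* is OFF.
1 of the 5 genes is transcribed.

1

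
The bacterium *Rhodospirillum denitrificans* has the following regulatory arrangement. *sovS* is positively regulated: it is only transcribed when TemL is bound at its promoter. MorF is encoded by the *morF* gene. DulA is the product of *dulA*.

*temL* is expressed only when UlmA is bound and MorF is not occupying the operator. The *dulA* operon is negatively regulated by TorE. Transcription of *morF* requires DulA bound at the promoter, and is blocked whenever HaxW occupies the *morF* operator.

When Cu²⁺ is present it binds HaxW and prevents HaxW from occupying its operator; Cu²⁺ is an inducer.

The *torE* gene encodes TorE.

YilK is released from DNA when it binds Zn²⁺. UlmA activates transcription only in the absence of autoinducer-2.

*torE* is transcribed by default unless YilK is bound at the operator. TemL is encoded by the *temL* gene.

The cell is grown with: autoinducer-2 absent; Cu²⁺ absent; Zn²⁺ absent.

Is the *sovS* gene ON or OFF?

ON

Zn²⁺ is absent, so YilK is active.
With repressor YilK bound, *torE* is not transcribed.
So TorE is not produced.
With no repressor bound, *dulA* is transcribed.
So DulA is produced and active.
Cu²⁺ is absent, so HaxW is active.
With repressor HaxW bound, *morF* is not transcribed.
So MorF is not produced.
Autoinducer-2 is absent, so UlmA is active.
No repressor is bound and UlmA is active, so *temL* is transcribed.
So TemL is produced and active.
No repressor is bound and TemL is active, so *sovS* is transcribed.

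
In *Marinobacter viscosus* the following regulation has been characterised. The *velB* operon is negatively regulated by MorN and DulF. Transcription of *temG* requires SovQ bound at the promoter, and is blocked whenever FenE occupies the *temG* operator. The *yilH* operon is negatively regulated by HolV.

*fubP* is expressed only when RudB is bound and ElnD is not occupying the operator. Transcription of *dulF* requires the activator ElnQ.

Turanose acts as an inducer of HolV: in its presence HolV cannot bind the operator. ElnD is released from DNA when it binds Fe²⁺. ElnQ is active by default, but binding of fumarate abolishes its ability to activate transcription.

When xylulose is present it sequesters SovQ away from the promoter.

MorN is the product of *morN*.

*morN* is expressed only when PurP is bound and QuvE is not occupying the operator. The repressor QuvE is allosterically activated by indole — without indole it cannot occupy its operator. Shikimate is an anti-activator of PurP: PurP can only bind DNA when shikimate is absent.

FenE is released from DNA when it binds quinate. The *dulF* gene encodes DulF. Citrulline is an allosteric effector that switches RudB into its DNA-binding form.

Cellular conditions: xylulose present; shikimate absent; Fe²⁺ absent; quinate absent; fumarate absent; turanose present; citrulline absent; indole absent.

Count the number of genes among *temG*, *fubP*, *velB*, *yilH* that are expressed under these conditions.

1

Quinate is absent, so FenE is active.
Xylulose is present, so SovQ is inactive.
With repressor FenE bound, *temG* is not transcribed.
→ *temG* is OFF.
Fe²⁺ is absent, so ElnD is active.
Citrulline is absent, so RudB is inactive.
With repressor ElnD bound, *fubP* is not transcribed.
→ *fubP* is OFF.
Shikimate is absent, so PurP is active.
Indole is absent, so QuvE is inactive.
No repressor is bound and PurP is active, so *morN* is transcribed.
So MorN is produced and active.
Fumarate is absent, so ElnQ is active.
No repressor is bound and ElnQ is active, so *dulF* is transcribed.
So DulF is produced and active.
With repressor MorN bound, *velB* is not transcribed.
→ *velB* is OFF.
Turanose is present, so HolV is inactive.
With no repressor bound, *yilH* is transcribed.
→ *yilH* is ON.
1 of the 4 genes is transcribed.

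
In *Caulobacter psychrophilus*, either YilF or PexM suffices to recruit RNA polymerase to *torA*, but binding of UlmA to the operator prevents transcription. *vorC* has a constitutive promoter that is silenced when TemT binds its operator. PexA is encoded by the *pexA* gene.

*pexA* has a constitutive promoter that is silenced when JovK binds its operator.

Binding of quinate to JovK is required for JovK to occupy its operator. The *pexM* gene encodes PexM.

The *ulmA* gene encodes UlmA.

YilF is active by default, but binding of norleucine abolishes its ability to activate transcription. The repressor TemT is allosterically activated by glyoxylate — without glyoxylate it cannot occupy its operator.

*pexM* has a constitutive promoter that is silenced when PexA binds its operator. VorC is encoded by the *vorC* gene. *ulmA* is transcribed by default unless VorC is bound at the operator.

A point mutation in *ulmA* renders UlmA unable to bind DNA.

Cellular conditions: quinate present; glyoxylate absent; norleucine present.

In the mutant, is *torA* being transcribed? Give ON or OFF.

Norleucine is present, so YilF is inactive.
UlmA is non-functional in this strain, so it has no effect.
Quinate is present, so JovK is active.
With repressor JovK bound, *pexA* is not transcribed.
So PexA is not produced.
With no repressor bound, *pexM* is transcribed.
So PexM is produced and active.
Activator PexM is present, so *torA* is transcribed.

ON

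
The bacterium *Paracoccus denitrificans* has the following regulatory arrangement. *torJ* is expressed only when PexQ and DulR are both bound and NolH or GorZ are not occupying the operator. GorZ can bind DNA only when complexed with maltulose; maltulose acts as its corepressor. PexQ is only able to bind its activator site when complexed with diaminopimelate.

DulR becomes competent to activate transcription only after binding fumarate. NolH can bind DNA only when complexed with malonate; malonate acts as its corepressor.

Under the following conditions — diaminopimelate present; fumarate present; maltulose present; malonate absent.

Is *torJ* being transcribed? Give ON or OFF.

Diaminopimelate is present, so PexQ is active.
Malonate is absent, so NolH is inactive.
Fumarate is present, so DulR is active.
Maltulose is present, so GorZ is active.
With repressor GorZ bound, *torJ* is not transcribed.

OFF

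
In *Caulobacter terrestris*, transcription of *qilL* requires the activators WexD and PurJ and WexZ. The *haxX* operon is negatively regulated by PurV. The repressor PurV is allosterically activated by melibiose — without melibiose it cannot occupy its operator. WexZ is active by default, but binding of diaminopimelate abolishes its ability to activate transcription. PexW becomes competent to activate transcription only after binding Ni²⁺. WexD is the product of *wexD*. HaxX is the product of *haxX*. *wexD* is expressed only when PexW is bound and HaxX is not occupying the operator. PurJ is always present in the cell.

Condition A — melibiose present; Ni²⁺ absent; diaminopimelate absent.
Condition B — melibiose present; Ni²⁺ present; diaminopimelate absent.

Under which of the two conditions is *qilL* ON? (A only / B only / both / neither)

B only

Condition A:
Melibiose is present, so PurV is active.
With repressor PurV bound, *haxX* is not transcribed.
So HaxX is not produced.
Ni²⁺ is absent, so PexW is inactive.
Required activator PexW is absent, so *wexD* is not transcribed.
So WexD is not produced.
PurJ is produced constitutively and is active.
Diaminopimelate is absent, so WexZ is active.
Required activator WexD is absent, so *qilL* is not transcribed.
→ *qilL* is OFF in A.
Condition B:
Melibiose is present, so PurV is active.
With repressor PurV bound, *haxX* is not transcribed.
So HaxX is not produced.
Ni²⁺ is present, so PexW is active.
No repressor is bound and PexW is active, so *wexD* is transcribed.
So WexD is produced and active.
PurJ is produced constitutively and is active.
Diaminopimelate is absent, so WexZ is active.
No repressor is bound and WexD and PurJ and WexZ are active, so *qilL* is transcribed.
→ *qilL* is ON in B.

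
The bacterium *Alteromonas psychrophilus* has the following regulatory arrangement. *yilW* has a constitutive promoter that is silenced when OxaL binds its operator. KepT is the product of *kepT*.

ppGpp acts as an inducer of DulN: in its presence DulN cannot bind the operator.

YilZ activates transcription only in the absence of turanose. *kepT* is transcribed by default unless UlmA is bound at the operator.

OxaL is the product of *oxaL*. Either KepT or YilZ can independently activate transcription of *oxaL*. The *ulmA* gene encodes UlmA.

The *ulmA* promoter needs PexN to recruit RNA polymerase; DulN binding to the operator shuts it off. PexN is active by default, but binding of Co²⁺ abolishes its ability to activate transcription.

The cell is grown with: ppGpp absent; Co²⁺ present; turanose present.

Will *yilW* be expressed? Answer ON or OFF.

OFF

Co²⁺ is present, so PexN is inactive.
ppGpp is absent, so DulN is active.
With repressor DulN bound, *ulmA* is not transcribed.
So UlmA is not produced.
With no repressor bound, *kepT* is transcribed.
So KepT is produced and active.
Turanose is present, so YilZ is inactive.
Activator KepT is present, so *oxaL* is transcribed.
So OxaL is produced and active.
With repressor OxaL bound, *yilW* is not transcribed.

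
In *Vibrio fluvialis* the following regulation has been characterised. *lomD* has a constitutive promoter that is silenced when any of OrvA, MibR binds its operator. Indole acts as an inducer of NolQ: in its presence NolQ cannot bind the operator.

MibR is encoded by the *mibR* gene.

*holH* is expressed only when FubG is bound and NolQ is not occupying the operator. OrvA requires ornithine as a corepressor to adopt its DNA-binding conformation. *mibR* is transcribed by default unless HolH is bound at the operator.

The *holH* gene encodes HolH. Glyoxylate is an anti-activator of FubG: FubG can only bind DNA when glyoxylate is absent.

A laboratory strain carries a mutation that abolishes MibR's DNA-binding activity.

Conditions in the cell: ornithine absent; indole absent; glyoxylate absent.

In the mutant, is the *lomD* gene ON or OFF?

Ornithine is absent, so OrvA is inactive.
MibR is non-functional in this strain, so it has no effect.
With no repressor bound, *lomD* is transcribed.

ON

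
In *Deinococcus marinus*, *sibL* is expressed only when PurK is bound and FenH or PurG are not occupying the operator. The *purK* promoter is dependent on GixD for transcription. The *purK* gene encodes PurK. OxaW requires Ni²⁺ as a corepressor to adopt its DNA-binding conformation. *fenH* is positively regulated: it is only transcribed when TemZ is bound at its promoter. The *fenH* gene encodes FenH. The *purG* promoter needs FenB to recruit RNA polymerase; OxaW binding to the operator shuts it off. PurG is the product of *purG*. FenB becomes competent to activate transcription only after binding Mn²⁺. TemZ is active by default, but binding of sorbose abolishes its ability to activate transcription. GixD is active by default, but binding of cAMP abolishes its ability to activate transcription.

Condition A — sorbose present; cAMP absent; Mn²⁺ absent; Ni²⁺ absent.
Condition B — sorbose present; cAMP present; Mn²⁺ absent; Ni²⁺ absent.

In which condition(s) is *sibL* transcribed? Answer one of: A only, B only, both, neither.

A only

Condition A:
Sorbose is present, so TemZ is inactive.
Required activator TemZ is absent, so *fenH* is not transcribed.
So FenH is not produced.
cAMP is absent, so GixD is active.
No repressor is bound and GixD is active, so *purK* is transcribed.
So PurK is produced and active.
Mn²⁺ is absent, so FenB is inactive.
Ni²⁺ is absent, so OxaW is inactive.
Required activator FenB is absent, so *purG* is not transcribed.
So PurG is not produced.
No repressor is bound and PurK is active, so *sibL* is transcribed.
→ *sibL* is ON in A.
Condition B:
Sorbose is present, so TemZ is inactive.
Required activator TemZ is absent, so *fenH* is not transcribed.
So FenH is not produced.
cAMP is present, so GixD is inactive.
Required activator GixD is absent, so *purK* is not transcribed.
So PurK is not produced.
Mn²⁺ is absent, so FenB is inactive.
Ni²⁺ is absent, so OxaW is inactive.
Required activator FenB is absent, so *purG* is not transcribed.
So PurG is not produced.
Required activator PurK is absent, so *sibL* is not transcribed.
→ *sibL* is OFF in B.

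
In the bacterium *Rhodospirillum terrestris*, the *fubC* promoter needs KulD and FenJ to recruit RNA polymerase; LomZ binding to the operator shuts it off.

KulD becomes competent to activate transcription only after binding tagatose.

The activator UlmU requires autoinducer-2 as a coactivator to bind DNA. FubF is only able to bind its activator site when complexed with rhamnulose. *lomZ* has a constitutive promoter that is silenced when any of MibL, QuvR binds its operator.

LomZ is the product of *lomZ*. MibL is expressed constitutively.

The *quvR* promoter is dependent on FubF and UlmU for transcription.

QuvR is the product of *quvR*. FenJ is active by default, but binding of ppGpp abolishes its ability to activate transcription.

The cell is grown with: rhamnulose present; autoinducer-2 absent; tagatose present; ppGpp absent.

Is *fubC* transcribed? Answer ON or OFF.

MibL is produced constitutively and is active.
Rhamnulose is present, so FubF is active.
Autoinducer-2 is absent, so UlmU is inactive.
Required activator UlmU is absent, so *quvR* is not transcribed.
So QuvR is not produced.
With repressor MibL bound, *lomZ* is not transcribed.
So LomZ is not produced.
Tagatose is present, so KulD is active.
ppGpp is absent, so FenJ is active.
No repressor is bound and KulD and FenJ are active, so *fubC* is transcribed.

ON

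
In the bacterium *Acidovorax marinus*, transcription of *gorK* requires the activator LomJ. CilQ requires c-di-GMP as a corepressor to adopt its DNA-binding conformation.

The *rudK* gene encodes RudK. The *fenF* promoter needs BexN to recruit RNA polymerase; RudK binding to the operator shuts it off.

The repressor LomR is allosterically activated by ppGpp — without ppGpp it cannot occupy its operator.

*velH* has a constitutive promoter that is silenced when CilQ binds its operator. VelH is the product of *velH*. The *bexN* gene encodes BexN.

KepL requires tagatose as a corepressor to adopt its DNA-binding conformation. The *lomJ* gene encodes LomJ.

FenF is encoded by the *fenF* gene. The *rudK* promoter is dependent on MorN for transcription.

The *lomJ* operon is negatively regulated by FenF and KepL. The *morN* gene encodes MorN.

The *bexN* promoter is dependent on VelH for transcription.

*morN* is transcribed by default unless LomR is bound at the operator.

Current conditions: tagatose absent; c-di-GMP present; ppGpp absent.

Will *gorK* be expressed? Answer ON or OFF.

ON

ppGpp is absent, so LomR is inactive.
With no repressor bound, *morN* is transcribed.
So MorN is produced and active.
No repressor is bound and MorN is active, so *rudK* is transcribed.
So RudK is produced and active.
c-di-GMP is present, so CilQ is active.
With repressor CilQ bound, *velH* is not transcribed.
So VelH is not produced.
Required activator VelH is absent, so *bexN* is not transcribed.
So BexN is not produced.
With repressor RudK bound, *fenF* is not transcribed.
So FenF is not produced.
Tagatose is absent, so KepL is inactive.
With no repressor bound, *lomJ* is transcribed.
So LomJ is produced and active.
No repressor is bound and LomJ is active, so *gorK* is transcribed.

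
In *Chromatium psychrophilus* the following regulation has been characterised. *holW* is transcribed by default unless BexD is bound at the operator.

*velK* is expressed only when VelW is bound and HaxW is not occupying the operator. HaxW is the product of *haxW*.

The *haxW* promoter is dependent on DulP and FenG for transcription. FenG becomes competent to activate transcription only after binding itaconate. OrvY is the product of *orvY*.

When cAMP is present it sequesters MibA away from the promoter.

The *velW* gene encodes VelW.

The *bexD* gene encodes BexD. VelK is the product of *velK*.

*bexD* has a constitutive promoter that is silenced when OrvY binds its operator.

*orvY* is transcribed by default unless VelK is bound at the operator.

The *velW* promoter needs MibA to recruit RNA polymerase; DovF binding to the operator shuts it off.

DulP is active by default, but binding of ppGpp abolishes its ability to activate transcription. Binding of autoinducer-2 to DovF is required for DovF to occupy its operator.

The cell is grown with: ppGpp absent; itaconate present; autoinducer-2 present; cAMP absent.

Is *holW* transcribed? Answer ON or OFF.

ON

ppGpp is absent, so DulP is active.
Itaconate is present, so FenG is active.
No repressor is bound and DulP and FenG are active, so *haxW* is transcribed.
So HaxW is produced and active.
Autoinducer-2 is present, so DovF is active.
cAMP is absent, so MibA is active.
With repressor DovF bound, *velW* is not transcribed.
So VelW is not produced.
With repressor HaxW bound, *velK* is not transcribed.
So VelK is not produced.
With no repressor bound, *orvY* is transcribed.
So OrvY is produced and active.
With repressor OrvY bound, *bexD* is not transcribed.
So BexD is not produced.
With no repressor bound, *holW* is transcribed.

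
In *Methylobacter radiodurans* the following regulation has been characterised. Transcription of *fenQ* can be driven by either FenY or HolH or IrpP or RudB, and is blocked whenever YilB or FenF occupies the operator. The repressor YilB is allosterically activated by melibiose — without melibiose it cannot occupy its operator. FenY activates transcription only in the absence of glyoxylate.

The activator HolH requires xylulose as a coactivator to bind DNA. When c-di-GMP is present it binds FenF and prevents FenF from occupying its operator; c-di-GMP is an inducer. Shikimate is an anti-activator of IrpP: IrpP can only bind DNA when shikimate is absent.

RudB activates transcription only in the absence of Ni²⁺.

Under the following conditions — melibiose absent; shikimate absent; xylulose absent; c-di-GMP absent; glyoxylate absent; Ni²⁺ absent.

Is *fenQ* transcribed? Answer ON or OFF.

OFF

Glyoxylate is absent, so FenY is active.
Xylulose is absent, so HolH is inactive.
Melibiose is absent, so YilB is inactive.
Shikimate is absent, so IrpP is active.
Ni²⁺ is absent, so RudB is active.
c-di-GMP is absent, so FenF is active.
With repressor FenF bound, *fenQ* is not transcribed.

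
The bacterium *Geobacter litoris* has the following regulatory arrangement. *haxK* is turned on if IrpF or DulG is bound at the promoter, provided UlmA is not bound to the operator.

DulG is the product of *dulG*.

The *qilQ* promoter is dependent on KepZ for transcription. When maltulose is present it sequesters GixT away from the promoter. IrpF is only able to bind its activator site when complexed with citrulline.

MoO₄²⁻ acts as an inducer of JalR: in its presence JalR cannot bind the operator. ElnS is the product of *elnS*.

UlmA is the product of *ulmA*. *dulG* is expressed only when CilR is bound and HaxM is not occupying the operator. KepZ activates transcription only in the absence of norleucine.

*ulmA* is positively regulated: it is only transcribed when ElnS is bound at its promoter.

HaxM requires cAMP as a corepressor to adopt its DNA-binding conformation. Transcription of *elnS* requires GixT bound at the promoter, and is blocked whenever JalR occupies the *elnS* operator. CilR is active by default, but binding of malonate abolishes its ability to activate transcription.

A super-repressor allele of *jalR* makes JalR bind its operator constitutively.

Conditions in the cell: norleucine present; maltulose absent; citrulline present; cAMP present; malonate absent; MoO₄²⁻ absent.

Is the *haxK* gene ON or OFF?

ON

Maltulose is absent, so GixT is active.
JalR is constitutively active in this strain.
With repressor JalR bound, *elnS* is not transcribed.
So ElnS is not produced.
Required activator ElnS is absent, so *ulmA* is not transcribed.
So UlmA is not produced.
Citrulline is present, so IrpF is active.
cAMP is present, so HaxM is active.
Malonate is absent, so CilR is active.
With repressor HaxM bound, *dulG* is not transcribed.
So DulG is not produced.
Activator IrpF is present, so *haxK* is transcribed.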